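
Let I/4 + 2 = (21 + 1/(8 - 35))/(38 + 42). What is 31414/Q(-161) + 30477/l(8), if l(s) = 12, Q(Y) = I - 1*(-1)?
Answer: -17601607/6428 ≈ -2738.3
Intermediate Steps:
I = -1877/270 (I = -8 + 4*((21 + 1/(8 - 35))/(38 + 42)) = -8 + 4*((21 + 1/(-27))/80) = -8 + 4*((21 - 1/27)*(1/80)) = -8 + 4*((566/27)*(1/80)) = -8 + 4*(283/1080) = -8 + 283/270 = -1877/270 ≈ -6.9519)
Q(Y) = -1607/270 (Q(Y) = -1877/270 - 1*(-1) = -1877/270 + 1 = -1607/270)
31414/Q(-161) + 30477/l(8) = 31414/(-1607/270) + 30477/12 = 31414*(-270/1607) + 30477*(1/12) = -8481780/1607 + 10159/4 = -17601607/6428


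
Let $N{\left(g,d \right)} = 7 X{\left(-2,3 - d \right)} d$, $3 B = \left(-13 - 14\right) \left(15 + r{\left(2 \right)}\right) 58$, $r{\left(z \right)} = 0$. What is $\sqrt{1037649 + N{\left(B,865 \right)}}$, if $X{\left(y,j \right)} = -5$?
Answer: $\sqrt{1007374} \approx 1003.7$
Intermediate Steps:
$B = -7830$ ($B = \frac{\left(-13 - 14\right) \left(15 + 0\right) 58}{3} = \frac{\left(-27\right) 15 \cdot 58}{3} = \frac{\left(-405\right) 58}{3} = \frac{1}{3} \left(-23490\right) = -7830$)
$N{\left(g,d \right)} = - 35 d$ ($N{\left(g,d \right)} = 7 \left(-5\right) d = - 35 d$)
$\sqrt{1037649 + N{\left(B,865 \right)}} = \sqrt{1037649 - 30275} = \sqrt{1007374}$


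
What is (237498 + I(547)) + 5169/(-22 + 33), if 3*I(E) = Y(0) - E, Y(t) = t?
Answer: 7846924/33 ≈ 2.3779e+5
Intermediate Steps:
I(E) = -E/3 (I(E) = (0 - E)/3 = (-E)/3 = -E/3)
(237498 + I(547)) + 5169/(-22 + 33) = (237498 - ⅓*547) + 5169/(-22 + 33) = (237498 - 547/3) + 5169/11 = 711947/3 + 5169*(1/11) = 711947/3 + 5169/11 = 7846924/33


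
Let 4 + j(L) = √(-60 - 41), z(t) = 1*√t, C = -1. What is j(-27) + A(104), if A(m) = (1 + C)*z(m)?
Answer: -4 + I*√101 ≈ -4.0 + 10.05*I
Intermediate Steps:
z(t) = √t
j(L) = -4 + I*√101 (j(L) = -4 + √(-60 - 41) = -4 + √(-101) = -4 + I*√101)
A(m) = 0 (A(m) = (1 - 1)*√m = 0*√m = 0)
j(-27) + A(104) = (-4 + I*√101) + 0 = -4 + I*√101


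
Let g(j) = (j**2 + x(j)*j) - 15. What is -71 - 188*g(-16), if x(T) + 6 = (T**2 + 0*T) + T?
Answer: 658493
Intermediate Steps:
x(T) = -6 + T + T**2 (x(T) = -6 + ((T**2 + 0*T) + T) = -6 + ((T**2 + 0) + T) = -6 + (T**2 + T) = -6 + (T + T**2) = -6 + T + T**2)
g(j) = -15 + j**2 + j*(-6 + j + j**2) (g(j) = (j**2 + (-6 + j + j**2)*j) - 15 = (j**2 + j*(-6 + j + j**2)) - 15 = -15 + j**2 + j*(-6 + j + j**2))
-71 - 188*g(-16) = -71 - 188*(-15 + (-16)**2 - 16*(-6 - 16 + (-16)**2)) = -71 - 188*(-15 + 256 - 16*(-6 - 16 + 256)) = -71 - 188*(-15 + 256 - 16*234) = -71 - 188*(-15 + 256 - 3744) = -71 - 188*(-3503) = -71 + 658564 = 658493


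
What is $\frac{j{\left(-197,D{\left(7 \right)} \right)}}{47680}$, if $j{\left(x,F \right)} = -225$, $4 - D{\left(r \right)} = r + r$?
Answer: $- \frac{45}{9536} \approx -0.004719$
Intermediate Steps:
$D{\left(r \right)} = 4 - 2 r$ ($D{\left(r \right)} = 4 - \left(r + r\right) = 4 - 2 r$)
$\frac{j{\left(-197,D{\left(7 \right)} \right)}}{47680} = - \frac{225}{47680} = \left(-225\right) \frac{1}{47680} = - \frac{45}{9536}$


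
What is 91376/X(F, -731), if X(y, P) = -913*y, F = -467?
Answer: 91376/426371 ≈ 0.21431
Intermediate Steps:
91376/X(F, -731) = 91376/((-913*(-467))) = 91376/426371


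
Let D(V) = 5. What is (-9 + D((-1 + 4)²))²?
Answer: 16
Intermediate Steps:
(-9 + D((-1 + 4)²))² = (-9 + 5)² = (-4)² = 16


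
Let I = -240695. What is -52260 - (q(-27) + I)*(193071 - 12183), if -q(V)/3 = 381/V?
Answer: 43531127308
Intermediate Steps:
q(V) = -1143/V
-52260 - (q(-27) + I)*(193071 - 12183) = -52260 - (-1143/(-27) - 240695)*(193071 - 12183) = -52260 - (-1143*(-1/27) - 240695)*180888 = -52260 - (127/3 - 240695)*180888 = -52260 - (-721958)*180888/3 = -52260 - 1*(-43531179568) = -52260 + 43531179568 = 43531127308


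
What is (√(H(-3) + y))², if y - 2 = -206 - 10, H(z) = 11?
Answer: -203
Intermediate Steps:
y = -214 (y = 2 + (-206 - 10) = 2 - 216 = -214)
(√(H(-3) + y))² = (√(11 - 214))² = (√(-203))² = (I*√203)² = -203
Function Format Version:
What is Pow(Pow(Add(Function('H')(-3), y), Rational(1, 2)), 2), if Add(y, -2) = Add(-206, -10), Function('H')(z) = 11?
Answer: -203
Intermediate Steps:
y = -214 (y = Add(2, Add(-206, -10)) = Add(2, -216) = -214)
Pow(Pow(Add(Function('H')(-3), y), Rational(1, 2)), 2) = Pow(Pow(Add(11, -214), Rational(1, 2)), 2) = Pow(Pow(-203, Rational(1, 2)), 2) = Pow(Mul(I, Pow(203, Rational(1, 2))), 2) = -203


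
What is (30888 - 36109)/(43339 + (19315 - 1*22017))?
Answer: -5221/40637 ≈ -0.12848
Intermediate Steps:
(30888 - 36109)/(43339 + (19315 - 1*22017)) = -5221/(43339 + (19315 - 22017)) = -5221/(43339 - 2702) = -5221/40637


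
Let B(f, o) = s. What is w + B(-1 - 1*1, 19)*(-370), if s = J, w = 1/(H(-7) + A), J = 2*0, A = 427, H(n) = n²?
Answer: 1/476 ≈ 0.0021008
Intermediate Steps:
J = 0
w = 1/476 (w = 1/((-7)² + 427) = 1/(49 + 427) = 1/476 ≈ 0.0021008)
s = 0
B(f, o) = 0
w + B(-1 - 1*1, 19)*(-370) = 1/476 + 0*(-370) = 1/476 + 0 = 1/476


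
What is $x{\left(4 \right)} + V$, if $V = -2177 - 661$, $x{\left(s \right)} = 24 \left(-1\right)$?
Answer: $-2862$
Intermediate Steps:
$x{\left(s \right)} = -24$
$V = -2838$ ($V = -2177 - 661 = -2838$)
$x{\left(4 \right)} + V = -24 - 2838 = -2862$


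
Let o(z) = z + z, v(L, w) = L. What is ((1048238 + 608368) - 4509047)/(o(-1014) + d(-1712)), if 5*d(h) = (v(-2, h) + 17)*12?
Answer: 2852441/1992 ≈ 1431.9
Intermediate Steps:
o(z) = 2*z
d(h) = 36 (d(h) = ((-2 + 17)*12)/5 = (15*12)/5 = (⅕)*180 = 36)
((1048238 + 608368) - 4509047)/(o(-1014) + d(-1712)) = ((1048238 + 608368) - 4509047)/(2*(-1014) + 36) = (1656606 - 4509047)/(-2028 + 36) = -2852441/(-1992) = -2852441*(-1/1992) = 2852441/1992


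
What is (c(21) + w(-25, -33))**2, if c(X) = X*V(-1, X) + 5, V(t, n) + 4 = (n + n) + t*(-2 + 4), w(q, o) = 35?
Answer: 633616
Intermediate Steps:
V(t, n) = -4 + 2*n + 2*t (V(t, n) = -4 + ((n + n) + t*(-2 + 4)) = -4 + (2*n + t*2) = -4 + (2*n + 2*t) = -4 + 2*n + 2*t)
c(X) = 5 + X*(-6 + 2*X) (c(X) = X*(-4 + 2*X + 2*(-1)) + 5 = X*(-4 + 2*X - 2) + 5 = X*(-6 + 2*X) + 5 = 5 + X*(-6 + 2*X))
(c(21) + w(-25, -33))**2 = ((5 + 2*21*(-3 + 21)) + 35)**2 = ((5 + 2*21*18) + 35)**2 = ((5 + 756) + 35)**2 = (761 + 35)**2 = 796**2 = 633616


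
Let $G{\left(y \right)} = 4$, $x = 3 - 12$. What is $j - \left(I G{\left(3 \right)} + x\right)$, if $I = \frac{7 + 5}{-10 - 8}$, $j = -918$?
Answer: $- \frac{2719}{3} \approx -906.33$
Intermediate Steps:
$I = - \frac{2}{3}$ ($I = \frac{12}{-18} = 12 \left(- \frac{1}{18}\right) = - \frac{2}{3} \approx -0.66667$)
$x = -9$ ($x = 3 - 12 = -9$)
$j - \left(I G{\left(3 \right)} + x\right) = -918 - \left(\left(- \frac{2}{3}\right) 4 - 9\right) = -918 - \left(- \frac{8}{3} - 9\right) = -918 - - \frac{35}{3} = -918 + \frac{35}{3} = - \frac{2719}{3}$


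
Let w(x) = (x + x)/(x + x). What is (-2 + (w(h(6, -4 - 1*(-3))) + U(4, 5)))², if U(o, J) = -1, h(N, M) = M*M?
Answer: 4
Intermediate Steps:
h(N, M) = M²
w(x) = 1 (w(x) = (2*x)/((2*x)) = (2*x)*(1/(2*x)) = 1)
(-2 + (w(h(6, -4 - 1*(-3))) + U(4, 5)))² = (-2 + (1 - 1))² = (-2 + 0)² = (-2)² = 4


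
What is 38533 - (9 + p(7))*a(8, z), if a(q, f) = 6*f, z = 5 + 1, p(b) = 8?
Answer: 37921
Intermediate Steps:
z = 6
38533 - (9 + p(7))*a(8, z) = 38533 - (9 + 8)*6*6 = 38533 - 17*36 = 38533 - 1*612 = 38533 - 612 = 37921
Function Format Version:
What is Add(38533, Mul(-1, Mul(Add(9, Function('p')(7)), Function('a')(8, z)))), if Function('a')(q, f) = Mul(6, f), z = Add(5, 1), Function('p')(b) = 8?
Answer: 37921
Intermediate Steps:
z = 6
Add(38533, Mul(-1, Mul(Add(9, Function('p')(7)), Function('a')(8, z)))) = Add(38533, Mul(-1, Mul(Add(9, 8), Mul(6, 6)))) = Add(38533, Mul(-1, Mul(17, 36))) = Add(38533, Mul(-1, 612)) = Add(38533, -612) = 37921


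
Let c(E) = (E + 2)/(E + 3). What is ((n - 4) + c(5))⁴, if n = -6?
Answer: 28398241/4096 ≈ 6933.2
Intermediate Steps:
c(E) = (2 + E)/(3 + E)
((n - 4) + c(5))⁴ = ((-6 - 4) + (2 + 5)/(3 + 5))⁴ = (-10 + 7/8)⁴ = (-73/8)⁴ = 28398241/4096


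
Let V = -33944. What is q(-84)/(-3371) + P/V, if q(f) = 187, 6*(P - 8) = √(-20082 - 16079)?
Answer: -796812/14303153 - I*√36161/203664 ≈ -0.055709 - 0.0009337*I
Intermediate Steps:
P = 8 + I*√36161/6 (P = 8 + √(-20082 - 16079)/6 = 8 + √(-36161)/6 = 8 + (I*√36161)/6 = 8 + I*√36161/6 ≈ 8.0 + 31.693*I)
q(-84)/(-3371) + P/V = 187/(-3371) + (8 + I*√36161/6)/(-33944) = 187*(-1/3371) + (8 + I*√36161/6)*(-1/33944) = -187/3371 + (-1/4243 - I*√36161/203664) = -796812/14303153 - I*√36161/203664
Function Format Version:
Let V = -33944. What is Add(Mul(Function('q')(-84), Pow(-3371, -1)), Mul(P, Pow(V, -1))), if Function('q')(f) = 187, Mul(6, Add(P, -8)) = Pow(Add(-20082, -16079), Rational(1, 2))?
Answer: Add(Rational(-796812, 14303153), Mul(Rational(-1, 203664), I, Pow(36161, Rational(1, 2)))) ≈ Add(-0.055709, Mul(-0.00093370, I))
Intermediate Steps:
P = Add(8, Mul(Rational(1, 6), I, Pow(36161, Rational(1, 2)))) (P = Add(8, Mul(Rational(1, 6), Pow(Add(-20082, -16079), Rational(1, 2)))) = Add(8, Mul(Rational(1, 6), Pow(-36161, Rational(1, 2)))) = Add(8, Mul(Rational(1, 6), Mul(I, Pow(36161, Rational(1, 2))))) = Add(8, Mul(Rational(1, 6), I, Pow(36161, Rational(1, 2)))) ≈ Add(8.0000, Mul(31.693, I)))
Add(Mul(Function('q')(-84), Pow(-3371, -1)), Mul(P, Pow(V, -1))) = Add(Mul(187, Pow(-3371, -1)), Mul(Add(8, Mul(Rational(1, 6), I, Pow(36161, Rational(1, 2)))), Pow(-33944, -1))) = Add(Mul(187, Rational(-1, 3371)), Mul(Add(8, Mul(Rational(1, 6), I, Pow(36161, Rational(1, 2)))), Rational(-1, 33944))) = Add(Rational(-187, 3371), Add(Rational(-1, 4243), Mul(Rational(-1, 203664), I, Pow(36161, Rational(1, 2))))) = Add(Rational(-796812, 14303153), Mul(Rational(-1, 203664), I, Pow(36161, Rational(1, 2))))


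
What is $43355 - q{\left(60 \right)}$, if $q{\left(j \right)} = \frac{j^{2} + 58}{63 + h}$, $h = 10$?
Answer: $\frac{3161257}{73} \approx 43305.0$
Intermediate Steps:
$q{\left(j \right)} = \frac{58}{73} + \frac{j^{2}}{73}$ ($q{\left(j \right)} = \frac{j^{2} + 58}{63 + 10} = \frac{58 + j^{2}}{73} = \left(58 + j^{2}\right) \frac{1}{73} = \frac{58}{73} + \frac{j^{2}}{73}$)
$43355 - q{\left(60 \right)} = 43355 - \left(\frac{58}{73} + \frac{60^{2}}{73}\right) = 43355 - \left(\frac{58}{73} + \frac{1}{73} \cdot 3600\right) = 43355 - \left(\frac{58}{73} + \frac{3600}{73}\right) = 43355 - \frac{3658}{73} = \frac{3161257}{73}$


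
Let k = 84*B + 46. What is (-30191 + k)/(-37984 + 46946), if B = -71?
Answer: -36109/8962 ≈ -4.0291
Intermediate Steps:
k = -5918 (k = 84*(-71) + 46 = -5964 + 46 = -5918)
(-30191 + k)/(-37984 + 46946) = (-30191 - 5918)/(-37984 + 46946) = -36109/8962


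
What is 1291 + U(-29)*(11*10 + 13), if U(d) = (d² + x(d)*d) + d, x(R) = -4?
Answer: 115435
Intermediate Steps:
U(d) = d² - 3*d (U(d) = (d² - 4*d) + d = d² - 3*d)
1291 + U(-29)*(11*10 + 13) = 1291 + (-29*(-3 - 29))*(11*10 + 13) = 1291 + (-29*(-32))*(110 + 13) = 1291 + 928*123 = 1291 + 114144 = 115435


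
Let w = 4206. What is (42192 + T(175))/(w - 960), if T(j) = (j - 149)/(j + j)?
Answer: 7383613/568050 ≈ 12.998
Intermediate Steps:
T(j) = (-149 + j)/(2*j) (T(j) = (-149 + j)/((2*j)) = (-149 + j)*(1/(2*j)) = (-149 + j)/(2*j))
(42192 + T(175))/(w - 960) = (42192 + (½)*(-149 + 175)/175)/(4206 - 960) = (42192 + (½)*(1/175)*26)/3246 = (42192 + 13/175)*(1/3246) = (7383613/175)*(1/3246) = 7383613/568050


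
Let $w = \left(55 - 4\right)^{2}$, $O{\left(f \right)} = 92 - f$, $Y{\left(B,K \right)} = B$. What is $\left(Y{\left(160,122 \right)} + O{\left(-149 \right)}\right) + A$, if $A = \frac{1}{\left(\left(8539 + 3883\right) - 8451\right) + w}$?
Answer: $\frac{2635373}{6572} \approx 401.0$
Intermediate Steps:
$w = 2601$ ($w = 51^{2} = 2601$)
$A = \frac{1}{6572}$ ($A = \frac{1}{\left(\left(8539 + 3883\right) - 8451\right) + 2601} = \frac{1}{\left(12422 - 8451\right) + 2601} = \frac{1}{3971 + 2601} = \frac{1}{6572} \approx 0.00015216$)
$\left(Y{\left(160,122 \right)} + O{\left(-149 \right)}\right) + A = \left(160 + \left(92 - -149\right)\right) + \frac{1}{6572} = \left(160 + \left(92 + 149\right)\right) + \frac{1}{6572} = \left(160 + 241\right) + \frac{1}{6572} = 401 + \frac{1}{6572} = \frac{2635373}{6572}$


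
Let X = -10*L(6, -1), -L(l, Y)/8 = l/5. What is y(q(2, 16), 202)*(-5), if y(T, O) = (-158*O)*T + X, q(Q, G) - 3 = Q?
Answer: 797420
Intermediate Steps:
q(Q, G) = 3 + Q
L(l, Y) = -8*l/5
X = 96 (X = -(-16)*6 = -10*(-48/5) = 96)
y(T, O) = 96 - 158*O*T (y(T, O) = (-158*O)*T + 96 = -158*O*T + 96 = 96 - 158*O*T)
y(q(2, 16), 202)*(-5) = (96 - 158*202*(3 + 2))*(-5) = (96 - 158*202*5)*(-5) = (96 - 159580)*(-5) = -159484*(-5) = 797420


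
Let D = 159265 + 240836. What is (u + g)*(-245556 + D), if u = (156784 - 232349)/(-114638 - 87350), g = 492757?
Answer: 15382030214756145/201988 ≈ 7.6153e+10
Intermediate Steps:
u = 75565/201988 (u = -75565/(-201988) = -75565*(-1/201988) = 75565/201988 ≈ 0.37411)
D = 400101
(u + g)*(-245556 + D) = (75565/201988 + 492757)*(-245556 + 400101) = (99531076481/201988)*154545 = 15382030214756145/201988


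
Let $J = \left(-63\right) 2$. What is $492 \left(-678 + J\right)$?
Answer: $-395568$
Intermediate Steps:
$J = -126$
$492 \left(-678 + J\right) = 492 \left(-678 - 126\right) = 492 \left(-804\right) = -395568$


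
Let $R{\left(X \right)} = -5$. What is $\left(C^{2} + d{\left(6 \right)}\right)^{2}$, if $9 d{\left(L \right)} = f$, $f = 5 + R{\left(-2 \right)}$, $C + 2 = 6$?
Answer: $256$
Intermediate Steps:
$C = 4$ ($C = -2 + 6 = 4$)
$f = 0$ ($f = 5 - 5 = 0$)
$d{\left(L \right)} = 0$ ($d{\left(L \right)} = \frac{1}{9} \cdot 0 = 0$)
$\left(C^{2} + d{\left(6 \right)}\right)^{2} = \left(4^{2} + 0\right)^{2} = \left(16 + 0\right)^{2} = 16^{2} = 256$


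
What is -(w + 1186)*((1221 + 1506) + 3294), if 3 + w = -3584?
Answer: 14456421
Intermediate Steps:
w = -3587 (w = -3 - 3584 = -3587)
-(w + 1186)*((1221 + 1506) + 3294) = -(-3587 + 1186)*((1221 + 1506) + 3294) = -(-2401)*(2727 + 3294) = -(-2401)*6021 = -1*(-14456421) = 14456421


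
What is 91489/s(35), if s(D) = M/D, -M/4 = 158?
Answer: -3202115/632 ≈ -5066.6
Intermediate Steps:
M = -632 (M = -4*158 = -632)
s(D) = -632/D
91489/s(35) = 91489/((-632/35)) = 91489/((-632*1/35)) = 91489/(-632/35) = 91489*(-35/632) = -3202115/632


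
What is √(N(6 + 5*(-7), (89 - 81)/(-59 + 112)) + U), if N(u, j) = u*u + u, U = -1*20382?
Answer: I*√19570 ≈ 139.89*I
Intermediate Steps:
U = -20382
N(u, j) = u + u² (N(u, j) = u² + u = u + u²)
√(N(6 + 5*(-7), (89 - 81)/(-59 + 112)) + U) = √((6 + 5*(-7))*(1 + (6 + 5*(-7))) - 20382) = √((6 - 35)*(1 + (6 - 35)) - 20382) = √(-29*(1 - 29) - 20382) = √(-29*(-28) - 20382) = √(812 - 20382) = √(-19570) = I*√19570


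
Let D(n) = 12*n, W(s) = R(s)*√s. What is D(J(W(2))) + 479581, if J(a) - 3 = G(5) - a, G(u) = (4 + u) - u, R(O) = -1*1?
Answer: 479665 + 12*√2 ≈ 4.7968e+5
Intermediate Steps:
R(O) = -1
W(s) = -√s
G(u) = 4
J(a) = 7 - a (J(a) = 3 + (4 - a) = 7 - a)
D(J(W(2))) + 479581 = 12*(7 - (-1)*√2) + 479581 = 12*(7 + √2) + 479581 = (84 + 12*√2) + 479581 = 479665 + 12*√2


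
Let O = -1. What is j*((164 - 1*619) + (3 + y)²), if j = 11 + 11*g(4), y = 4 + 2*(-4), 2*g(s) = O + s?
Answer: -12485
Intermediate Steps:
g(s) = -½ + s/2 (g(s) = (-1 + s)/2 = -½ + s/2)
y = -4 (y = 4 - 8 = -4)
j = 55/2 (j = 11 + 11*(-½ + (½)*4) = 11 + 11*(-½ + 2) = 11 + 11*(3/2) = 11 + 33/2 = 55/2 ≈ 27.500)
j*((164 - 1*619) + (3 + y)²) = 55*((164 - 1*619) + (3 - 4)²)/2 = 55*((164 - 619) + (-1)²)/2 = 55*(-455 + 1)/2 = (55/2)*(-454) = -12485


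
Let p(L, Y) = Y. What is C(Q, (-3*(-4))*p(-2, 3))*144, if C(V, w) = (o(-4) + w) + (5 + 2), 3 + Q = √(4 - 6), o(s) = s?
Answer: 5616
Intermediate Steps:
Q = -3 + I*√2 (Q = -3 + √(4 - 6) = -3 + √(-2) = -3 + I*√2 ≈ -3.0 + 1.4142*I)
C(V, w) = 3 + w (C(V, w) = (-4 + w) + (5 + 2) = (-4 + w) + 7 = 3 + w)
C(Q, (-3*(-4))*p(-2, 3))*144 = (3 - 3*(-4)*3)*144 = (3 + 12*3)*144 = (3 + 36)*144 = 39*144 = 5616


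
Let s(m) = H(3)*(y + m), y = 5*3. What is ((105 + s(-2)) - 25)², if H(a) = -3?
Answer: 1681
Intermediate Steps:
y = 15
s(m) = -45 - 3*m (s(m) = -3*(15 + m) = -45 - 3*m)
((105 + s(-2)) - 25)² = ((105 + (-45 - 3*(-2))) - 25)² = ((105 + (-45 + 6)) - 25)² = ((105 - 39) - 25)² = (66 - 25)² = 41² = 1681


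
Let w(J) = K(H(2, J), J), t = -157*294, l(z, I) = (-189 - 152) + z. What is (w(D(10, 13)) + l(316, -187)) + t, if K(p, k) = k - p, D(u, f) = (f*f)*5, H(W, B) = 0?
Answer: -45338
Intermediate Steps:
l(z, I) = -341 + z
D(u, f) = 5*f² (D(u, f) = f²*5 = 5*f²)
t = -46158
w(J) = J (w(J) = J - 1*0 = J + 0 = J)
(w(D(10, 13)) + l(316, -187)) + t = (5*13² + (-341 + 316)) - 46158 = (5*169 - 25) - 46158 = (845 - 25) - 46158 = 820 - 46158 = -45338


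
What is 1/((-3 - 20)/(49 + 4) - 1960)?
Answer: -53/103903 ≈ -0.00051009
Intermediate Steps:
1/((-3 - 20)/(49 + 4) - 1960) = 1/(-23/53 - 1960) = 1/(-103903/53) = -53/103903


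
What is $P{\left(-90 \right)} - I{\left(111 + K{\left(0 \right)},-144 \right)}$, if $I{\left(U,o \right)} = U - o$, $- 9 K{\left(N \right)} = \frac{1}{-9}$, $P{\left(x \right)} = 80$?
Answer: $- \frac{14176}{81} \approx -175.01$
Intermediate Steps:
$K{\left(N \right)} = \frac{1}{81}$ ($K{\left(N \right)} = - \frac{1}{9 \left(-9\right)} = \left(- \frac{1}{9}\right) \left(- \frac{1}{9}\right) = \frac{1}{81}$)
$P{\left(-90 \right)} - I{\left(111 + K{\left(0 \right)},-144 \right)} = 80 - \left(\left(111 + \frac{1}{81}\right) - -144\right) = 80 - \left(\frac{8992}{81} + 144\right) = 80 - \frac{20656}{81} = - \frac{14176}{81}$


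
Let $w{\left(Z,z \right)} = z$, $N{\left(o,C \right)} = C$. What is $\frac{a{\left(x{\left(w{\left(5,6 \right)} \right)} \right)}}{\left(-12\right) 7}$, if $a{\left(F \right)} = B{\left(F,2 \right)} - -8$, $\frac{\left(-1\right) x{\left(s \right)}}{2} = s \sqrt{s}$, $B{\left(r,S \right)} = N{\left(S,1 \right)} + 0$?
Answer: $- \frac{3}{28} \approx -0.10714$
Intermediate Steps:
$B{\left(r,S \right)} = 1$ ($B{\left(r,S \right)} = 1 + 0 = 1$)
$x{\left(s \right)} = - 2 s^{\frac{3}{2}}$ ($x{\left(s \right)} = - 2 s \sqrt{s} = - 2 s^{\frac{3}{2}}$)
$a{\left(F \right)} = 9$ ($a{\left(F \right)} = 1 - -8 = 1 + 8 = 9$)
$\frac{a{\left(x{\left(w{\left(5,6 \right)} \right)} \right)}}{\left(-12\right) 7} = \frac{9}{\left(-12\right) 7} = \frac{9}{-84} = 9 \left(- \frac{1}{84}\right) = - \frac{3}{28}$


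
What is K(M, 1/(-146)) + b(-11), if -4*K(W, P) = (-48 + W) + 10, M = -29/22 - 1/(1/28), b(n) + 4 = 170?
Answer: 16089/88 ≈ 182.83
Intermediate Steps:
b(n) = 166 (b(n) = -4 + 170 = 166)
M = -645/22 (M = -29*1/22 - 1/1/28 = -29/22 - 1*28 = -29/22 - 28 = -645/22 ≈ -29.318)
K(W, P) = 19/2 - W/4 (K(W, P) = -((-48 + W) + 10)/4 = -(-38 + W)/4 = 19/2 - W/4)
K(M, 1/(-146)) + b(-11) = (19/2 - ¼*(-645/22)) + 166 = (19/2 + 645/88) + 166 = 1481/88 + 166 = 16089/88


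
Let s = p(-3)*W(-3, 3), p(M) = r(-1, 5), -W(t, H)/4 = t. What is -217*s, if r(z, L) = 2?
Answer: -5208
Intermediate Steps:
W(t, H) = -4*t
p(M) = 2
s = 24 (s = 2*(-4*(-3)) = 2*12 = 24)
-217*s = -217*24 = -5208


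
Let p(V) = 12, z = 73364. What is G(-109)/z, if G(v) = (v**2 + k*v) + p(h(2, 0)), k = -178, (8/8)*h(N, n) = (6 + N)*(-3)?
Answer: 31295/73364 ≈ 0.42657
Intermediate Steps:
h(N, n) = -18 - 3*N (h(N, n) = (6 + N)*(-3) = -18 - 3*N)
G(v) = 12 + v**2 - 178*v (G(v) = (v**2 - 178*v) + 12 = 12 + v**2 - 178*v)
G(-109)/z = (12 + (-109)**2 - 178*(-109))/73364 = (12 + 11881 + 19402)*(1/73364) = 31295*(1/73364) = 31295/73364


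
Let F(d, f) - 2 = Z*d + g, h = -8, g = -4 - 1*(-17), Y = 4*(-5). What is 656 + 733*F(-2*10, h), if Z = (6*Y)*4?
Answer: 7048451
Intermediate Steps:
Y = -20
g = 13 (g = -4 + 17 = 13)
Z = -480 (Z = (6*(-20))*4 = -120*4 = -480)
F(d, f) = 15 - 480*d (F(d, f) = 2 + (-480*d + 13) = 2 + (13 - 480*d) = 15 - 480*d)
656 + 733*F(-2*10, h) = 656 + 733*(15 - (-960)*10) = 656 + 733*(15 - 480*(-20)) = 656 + 733*(15 + 9600) = 656 + 733*9615 = 656 + 7047795 = 7048451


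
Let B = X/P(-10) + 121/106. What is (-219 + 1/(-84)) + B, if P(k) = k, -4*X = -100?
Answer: -981089/4452 ≈ -220.37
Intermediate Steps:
X = 25 (X = -¼*(-100) = 25)
B = -72/53 (B = 25/(-10) + 121/106 = 25*(-⅒) + 121*(1/106) = -5/2 + 121/106 = -72/53 ≈ -1.3585)
(-219 + 1/(-84)) + B = (-219 + 1/(-84)) - 72/53 = (-219 - 1/84) - 72/53 = -18397/84 - 72/53 = -981089/4452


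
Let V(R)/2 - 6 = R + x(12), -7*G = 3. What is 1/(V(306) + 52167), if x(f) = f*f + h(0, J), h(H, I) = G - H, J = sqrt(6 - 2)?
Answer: 7/371547 ≈ 1.8840e-5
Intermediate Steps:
G = -3/7 (G = -1/7*3 = -3/7 ≈ -0.42857)
J = 2 (J = sqrt(4) = 2)
h(H, I) = -3/7 - H
x(f) = -3/7 + f**2 (x(f) = f*f + (-3/7 - 1*0) = f**2 + (-3/7 + 0) = f**2 - 3/7 = -3/7 + f**2)
V(R) = 2094/7 + 2*R (V(R) = 12 + 2*(R + (-3/7 + 12**2)) = 12 + 2*(R + (-3/7 + 144)) = 12 + 2*(R + 1005/7) = 12 + 2*(1005/7 + R) = 12 + (2010/7 + 2*R) = 2094/7 + 2*R)
1/(V(306) + 52167) = 1/((2094/7 + 2*306) + 52167) = 1/((2094/7 + 612) + 52167) = 1/(6378/7 + 52167) = 1/(371547/7) = 7/371547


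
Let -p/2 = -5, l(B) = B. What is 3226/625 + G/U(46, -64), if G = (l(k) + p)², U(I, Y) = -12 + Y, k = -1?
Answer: 194551/47500 ≈ 4.0958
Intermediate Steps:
p = 10 (p = -2*(-5) = 10)
G = 81 (G = (-1 + 10)² = 9² = 81)
3226/625 + G/U(46, -64) = 3226/625 + 81/(-12 - 64) = 3226*(1/625) + 81/(-76) = 3226/625 + 81*(-1/76) = 3226/625 - 81/76 = 194551/47500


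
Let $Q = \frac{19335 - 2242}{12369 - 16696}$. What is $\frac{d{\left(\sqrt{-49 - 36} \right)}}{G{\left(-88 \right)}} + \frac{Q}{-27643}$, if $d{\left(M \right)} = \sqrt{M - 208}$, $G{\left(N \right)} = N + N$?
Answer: $\frac{17093}{119611261} - \frac{\sqrt{-208 + i \sqrt{85}}}{176} \approx -0.0016727 - 0.081964 i$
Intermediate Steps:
$G{\left(N \right)} = 2 N$
$Q = - \frac{17093}{4327}$ ($Q = \frac{17093}{-4327} = 17093 \left(- \frac{1}{4327}\right) = - \frac{17093}{4327} \approx -3.9503$)
$d{\left(M \right)} = \sqrt{-208 + M}$
$\frac{d{\left(\sqrt{-49 - 36} \right)}}{G{\left(-88 \right)}} + \frac{Q}{-27643} = \frac{\sqrt{-208 + \sqrt{-49 - 36}}}{2 \left(-88\right)} - \frac{17093}{4327 \left(-27643\right)} = \frac{\sqrt{-208 + \sqrt{-85}}}{-176} - - \frac{17093}{119611261} = \sqrt{-208 + i \sqrt{85}} \left(- \frac{1}{176}\right) + \frac{17093}{119611261} = - \frac{\sqrt{-208 + i \sqrt{85}}}{176} + \frac{17093}{119611261} = \frac{17093}{119611261} - \frac{\sqrt{-208 + i \sqrt{85}}}{176}$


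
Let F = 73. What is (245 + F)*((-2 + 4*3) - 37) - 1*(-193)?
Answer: -8393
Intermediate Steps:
(245 + F)*((-2 + 4*3) - 37) - 1*(-193) = (245 + 73)*((-2 + 4*3) - 37) - 1*(-193) = 318*((-2 + 12) - 37) + 193 = 318*(10 - 37) + 193 = 318*(-27) + 193 = -8586 + 193 = -8393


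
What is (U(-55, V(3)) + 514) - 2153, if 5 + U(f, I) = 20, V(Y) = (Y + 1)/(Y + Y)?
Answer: -1624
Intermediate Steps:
V(Y) = (1 + Y)/(2*Y) (V(Y) = (1 + Y)/((2*Y)) = (1 + Y)*(1/(2*Y)) = (1 + Y)/(2*Y))
U(f, I) = 15 (U(f, I) = -5 + 20 = 15)
(U(-55, V(3)) + 514) - 2153 = (15 + 514) - 2153 = 529 - 2153 = -1624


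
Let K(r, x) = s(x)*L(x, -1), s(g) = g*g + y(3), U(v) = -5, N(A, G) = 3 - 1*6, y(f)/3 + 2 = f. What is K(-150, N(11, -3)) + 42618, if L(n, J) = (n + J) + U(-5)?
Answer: 42510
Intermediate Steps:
y(f) = -6 + 3*f
N(A, G) = -3 (N(A, G) = 3 - 6 = -3)
s(g) = 3 + g² (s(g) = g*g + (-6 + 3*3) = g² + (-6 + 9) = g² + 3 = 3 + g²)
L(n, J) = -5 + J + n (L(n, J) = (n + J) - 5 = (J + n) - 5 = -5 + J + n)
K(r, x) = (-6 + x)*(3 + x²) (K(r, x) = (3 + x²)*(-5 - 1 + x) = (3 + x²)*(-6 + x) = (-6 + x)*(3 + x²))
K(-150, N(11, -3)) + 42618 = (-6 - 3)*(3 + (-3)²) + 42618 = -9*(3 + 9) + 42618 = -9*12 + 42618 = -108 + 42618 = 42510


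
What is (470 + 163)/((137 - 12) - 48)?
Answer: 633/77 ≈ 8.2208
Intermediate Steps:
(470 + 163)/((137 - 12) - 48) = 633/(125 - 48) = 633/77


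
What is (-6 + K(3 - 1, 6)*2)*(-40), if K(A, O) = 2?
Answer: 80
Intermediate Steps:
(-6 + K(3 - 1, 6)*2)*(-40) = (-6 + 2*2)*(-40) = (-6 + 4)*(-40) = -2*(-40) = 80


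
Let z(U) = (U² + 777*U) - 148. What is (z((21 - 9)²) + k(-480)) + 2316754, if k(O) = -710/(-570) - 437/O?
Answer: 22336997263/9120 ≈ 2.4492e+6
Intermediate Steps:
k(O) = 71/57 - 437/O (k(O) = -710*(-1/570) - 437/O = 71/57 - 437/O)
z(U) = -148 + U² + 777*U
(z((21 - 9)²) + k(-480)) + 2316754 = ((-148 + ((21 - 9)²)² + 777*(21 - 9)²) + (71/57 - 437/(-480))) + 2316754 = ((-148 + (12²)² + 777*12²) + (71/57 - 437*(-1/480))) + 2316754 = ((-148 + 144² + 777*144) + (71/57 + 437/480)) + 2316754 = ((-148 + 20736 + 111888) + 19663/9120) + 2316754 = (132476 + 19663/9120) + 2316754 = 1208200783/9120 + 2316754 = 22336997263/9120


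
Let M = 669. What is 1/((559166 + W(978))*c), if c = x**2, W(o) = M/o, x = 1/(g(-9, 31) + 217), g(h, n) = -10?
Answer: 13968774/182288339 ≈ 0.076630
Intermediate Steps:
x = 1/207 (x = 1/(-10 + 217) = 1/207 ≈ 0.0048309)
W(o) = 669/o
c = 1/42849 (c = (1/207)**2 = 1/42849 ≈ 2.3338e-5)
1/((559166 + W(978))*c) = 1/((559166 + 669/978)*(1/42849)) = 42849/(559166 + 669*(1/978)) = 42849/(559166 + 223/326) = 42849/(182288339/326) = (326/182288339)*42849 = 13968774/182288339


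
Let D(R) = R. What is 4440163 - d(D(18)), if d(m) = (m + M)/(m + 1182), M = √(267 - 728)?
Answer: 888032597/200 - I*√461/1200 ≈ 4.4402e+6 - 0.017892*I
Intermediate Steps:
M = I*√461 (M = √(-461) = I*√461 ≈ 21.471*I)
d(m) = (m + I*√461)/(1182 + m) (d(m) = (m + I*√461)/(m + 1182) = (m + I*√461)/(1182 + m))
4440163 - d(D(18)) = 4440163 - (18 + I*√461)/(1182 + 18) = 4440163 - (18 + I*√461)/1200 = 4440163 - (3/200 + I*√461/1200) = 4440163 + (-3/200 - I*√461/1200) = 888032597/200 - I*√461/1200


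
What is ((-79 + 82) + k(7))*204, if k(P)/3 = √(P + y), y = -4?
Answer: 612 + 612*√3 ≈ 1672.0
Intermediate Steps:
k(P) = 3*√(-4 + P) (k(P) = 3*√(P - 4) = 3*√(-4 + P))
((-79 + 82) + k(7))*204 = ((-79 + 82) + 3*√(-4 + 7))*204 = (3 + 3*√3)*204 = 612 + 612*√3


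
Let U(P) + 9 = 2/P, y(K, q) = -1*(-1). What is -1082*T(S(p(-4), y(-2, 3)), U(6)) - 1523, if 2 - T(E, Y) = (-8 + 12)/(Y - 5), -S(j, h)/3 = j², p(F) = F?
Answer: -164151/41 ≈ -4003.7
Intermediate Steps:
y(K, q) = 1
U(P) = -9 + 2/P
S(j, h) = -3*j²
T(E, Y) = 2 - 4/(-5 + Y) (T(E, Y) = 2 - (-8 + 12)/(Y - 5) = 2 - 4/(-5 + Y))
-1082*T(S(p(-4), y(-2, 3)), U(6)) - 1523 = -2164*(-7 + (-9 + 2/6))/(-5 + (-9 + 2/6)) - 1523 = -2164*(-7 + (-9 + 2*(⅙)))/(-5 + (-9 + 2*(⅙))) - 1523 = -2164*(-7 + (-9 + ⅓))/(-5 + (-9 + ⅓)) - 1523 = -2164*(-7 - 26/3)/(-5 - 26/3) - 1523 = -2164*(-47)/((-41/3)*3) - 1523 = -2164*(-3)*(-47)/(41*3) - 1523 = -1082*94/41 - 1523 = -101708/41 - 1523 = -164151/41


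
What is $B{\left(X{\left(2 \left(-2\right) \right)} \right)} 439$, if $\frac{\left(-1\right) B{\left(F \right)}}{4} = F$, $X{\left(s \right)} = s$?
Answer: $7024$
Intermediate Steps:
$B{\left(F \right)} = - 4 F$
$B{\left(X{\left(2 \left(-2\right) \right)} \right)} 439 = - 4 \cdot 2 \left(-2\right) 439 = \left(-4\right) \left(-4\right) 439 = 16 \cdot 439 = 7024$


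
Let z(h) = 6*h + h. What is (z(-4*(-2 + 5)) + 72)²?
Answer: 144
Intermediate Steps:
z(h) = 7*h
(z(-4*(-2 + 5)) + 72)² = (7*(-4*(-2 + 5)) + 72)² = (7*(-4*3) + 72)² = (7*(-12) + 72)² = (-84 + 72)² = (-12)² = 144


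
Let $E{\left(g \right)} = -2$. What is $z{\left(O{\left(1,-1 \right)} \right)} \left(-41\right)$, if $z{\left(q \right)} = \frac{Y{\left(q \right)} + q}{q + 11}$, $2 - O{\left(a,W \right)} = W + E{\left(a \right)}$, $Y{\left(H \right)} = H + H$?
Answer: $- \frac{615}{16} \approx -38.438$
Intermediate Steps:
$Y{\left(H \right)} = 2 H$
$O{\left(a,W \right)} = 4 - W$ ($O{\left(a,W \right)} = 2 - \left(W - 2\right) = 2 - \left(-2 + W\right) = 4 - W$)
$z{\left(q \right)} = \frac{3 q}{11 + q}$ ($z{\left(q \right)} = \frac{2 q + q}{q + 11} = \frac{3 q}{11 + q}$)
$z{\left(O{\left(1,-1 \right)} \right)} \left(-41\right) = \frac{3 \left(4 - -1\right)}{11 + \left(4 - -1\right)} \left(-41\right) = \frac{3 \left(4 + 1\right)}{11 + \left(4 + 1\right)} \left(-41\right) = 3 \cdot 5 \frac{1}{11 + 5} \left(-41\right) = 3 \cdot 5 \cdot \frac{1}{16} \left(-41\right) = \frac{15}{16} \left(-41\right) = - \frac{615}{16}$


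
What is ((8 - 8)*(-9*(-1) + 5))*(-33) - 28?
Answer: -28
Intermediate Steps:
((8 - 8)*(-9*(-1) + 5))*(-33) - 28 = (0*(9 + 5))*(-33) - 28 = (0*14)*(-33) - 28 = 0*(-33) - 28 = 0 - 28 = -28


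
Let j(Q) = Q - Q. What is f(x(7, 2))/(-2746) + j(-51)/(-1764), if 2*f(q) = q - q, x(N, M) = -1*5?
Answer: 0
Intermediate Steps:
x(N, M) = -5
f(q) = 0 (f(q) = (q - q)/2 = (½)*0 = 0)
j(Q) = 0
f(x(7, 2))/(-2746) + j(-51)/(-1764) = 0/(-2746) + 0/(-1764) = 0*(-1/2746) + 0*(-1/1764) = 0 + 0 = 0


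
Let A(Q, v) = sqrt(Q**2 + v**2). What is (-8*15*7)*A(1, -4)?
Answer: -840*sqrt(17) ≈ -3463.4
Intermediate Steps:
(-8*15*7)*A(1, -4) = (-8*15*7)*sqrt(1**2 + (-4)**2) = (-120*7)*sqrt(1 + 16) = -840*sqrt(17)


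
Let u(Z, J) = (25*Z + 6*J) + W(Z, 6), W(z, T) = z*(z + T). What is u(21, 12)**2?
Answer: 1354896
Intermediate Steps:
W(z, T) = z*(T + z)
u(Z, J) = 6*J + 25*Z + Z*(6 + Z) (u(Z, J) = (25*Z + 6*J) + Z*(6 + Z) = (6*J + 25*Z) + Z*(6 + Z) = 6*J + 25*Z + Z*(6 + Z))
u(21, 12)**2 = (21**2 + 6*12 + 31*21)**2 = (441 + 72 + 651)**2 = 1164**2 = 1354896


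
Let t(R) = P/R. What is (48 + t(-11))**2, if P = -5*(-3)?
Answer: 263169/121 ≈ 2174.9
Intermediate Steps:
P = 15
t(R) = 15/R
(48 + t(-11))**2 = (48 + 15/(-11))**2 = (48 + 15*(-1/11))**2 = (48 - 15/11)**2 = (513/11)**2 = 263169/121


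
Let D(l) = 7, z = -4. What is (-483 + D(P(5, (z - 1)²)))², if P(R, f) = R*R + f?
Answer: 226576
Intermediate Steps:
P(R, f) = f + R² (P(R, f) = R² + f = f + R²)
(-483 + D(P(5, (z - 1)²)))² = (-483 + 7)² = (-476)² = 226576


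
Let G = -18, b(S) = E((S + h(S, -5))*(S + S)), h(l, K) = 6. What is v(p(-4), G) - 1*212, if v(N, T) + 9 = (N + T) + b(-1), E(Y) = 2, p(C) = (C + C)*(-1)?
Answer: -229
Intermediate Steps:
p(C) = -2*C (p(C) = (2*C)*(-1) = -2*C)
b(S) = 2
v(N, T) = -7 + N + T (v(N, T) = -9 + ((N + T) + 2) = -9 + (2 + N + T) = -7 + N + T)
v(p(-4), G) - 1*212 = (-7 - 2*(-4) - 18) - 1*212 = (-7 + 8 - 18) - 212 = -17 - 212 = -229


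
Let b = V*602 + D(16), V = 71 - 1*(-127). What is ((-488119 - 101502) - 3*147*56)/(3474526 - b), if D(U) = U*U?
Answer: -614317/3355074 ≈ -0.18310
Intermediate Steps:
D(U) = U**2
V = 198 (V = 71 + 127 = 198)
b = 119452 (b = 198*602 + 16**2 = 119196 + 256 = 119452)
((-488119 - 101502) - 3*147*56)/(3474526 - b) = ((-488119 - 101502) - 3*147*56)/(3474526 - 1*119452) = (-589621 - 441*56)/(3474526 - 119452) = (-589621 - 24696)/3355074 = -614317*1/3355074 = -614317/3355074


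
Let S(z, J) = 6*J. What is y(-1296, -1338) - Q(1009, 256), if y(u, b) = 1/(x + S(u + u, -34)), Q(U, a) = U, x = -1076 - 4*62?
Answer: -1541753/1528 ≈ -1009.0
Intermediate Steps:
x = -1324 (x = -1076 - 248 = -1324)
y(u, b) = -1/1528 (y(u, b) = 1/(-1324 + 6*(-34)) = 1/(-1324 - 204) = 1/(-1528) = -1/1528)
y(-1296, -1338) - Q(1009, 256) = -1/1528 - 1*1009 = -1/1528 - 1009 = -1541753/1528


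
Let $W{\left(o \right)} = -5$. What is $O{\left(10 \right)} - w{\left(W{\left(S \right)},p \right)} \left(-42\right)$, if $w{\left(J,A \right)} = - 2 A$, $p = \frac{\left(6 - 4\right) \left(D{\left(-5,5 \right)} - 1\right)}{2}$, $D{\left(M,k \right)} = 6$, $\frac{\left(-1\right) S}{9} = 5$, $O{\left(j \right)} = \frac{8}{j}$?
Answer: $- \frac{2096}{5} \approx -419.2$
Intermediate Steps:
$S = -45$ ($S = \left(-9\right) 5 = -45$)
$p = 5$ ($p = \frac{\left(6 - 4\right) \left(6 - 1\right)}{2} = 2 \cdot 5 \cdot \frac{1}{2} = 10 \cdot \frac{1}{2} = 5$)
$O{\left(10 \right)} - w{\left(W{\left(S \right)},p \right)} \left(-42\right) = \frac{8}{10} - \left(-2\right) 5 \left(-42\right) = 8 \cdot \frac{1}{10} - \left(-10\right) \left(-42\right) = \frac{4}{5} - 420 = - \frac{2096}{5}$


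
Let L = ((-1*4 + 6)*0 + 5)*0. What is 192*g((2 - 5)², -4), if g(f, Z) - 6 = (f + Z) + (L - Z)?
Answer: 2880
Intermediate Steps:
L = 0 (L = ((-4 + 6)*0 + 5)*0 = (2*0 + 5)*0 = (0 + 5)*0 = 5*0 = 0)
g(f, Z) = 6 + f (g(f, Z) = 6 + ((f + Z) + (0 - Z)) = 6 + ((Z + f) - Z) = 6 + f)
192*g((2 - 5)², -4) = 192*(6 + (2 - 5)²) = 192*(6 + (-3)²) = 192*(6 + 9) = 192*15 = 2880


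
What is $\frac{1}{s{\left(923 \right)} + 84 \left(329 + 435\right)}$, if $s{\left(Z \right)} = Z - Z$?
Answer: $\frac{1}{64176} \approx 1.5582 \cdot 10^{-5}$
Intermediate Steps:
$s{\left(Z \right)} = 0$
$\frac{1}{s{\left(923 \right)} + 84 \left(329 + 435\right)} = \frac{1}{0 + 84 \left(329 + 435\right)} = \frac{1}{0 + 84 \cdot 764} = \frac{1}{0 + 64176} = \frac{1}{64176}$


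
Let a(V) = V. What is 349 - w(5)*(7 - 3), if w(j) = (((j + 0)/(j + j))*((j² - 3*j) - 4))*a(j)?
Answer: 289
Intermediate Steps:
w(j) = j*(-2 + j²/2 - 3*j/2) (w(j) = (((j + 0)/(j + j))*((j² - 3*j) - 4))*j = ((j/((2*j)))*(-4 + j² - 3*j))*j = ((j*(1/(2*j)))*(-4 + j² - 3*j))*j = ((-4 + j² - 3*j)/2)*j = (-2 + j²/2 - 3*j/2)*j = j*(-2 + j²/2 - 3*j/2))
349 - w(5)*(7 - 3) = 349 - (½)*5*(-4 + 5² - 3*5)*(7 - 3) = 349 - (½)*5*(-4 + 25 - 15)*4 = 349 - (½)*5*6*4 = 349 - 15*4 = 349 - 1*60 = 349 - 60 = 289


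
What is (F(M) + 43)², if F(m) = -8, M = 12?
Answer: 1225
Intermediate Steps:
(F(M) + 43)² = (-8 + 43)² = 35² = 1225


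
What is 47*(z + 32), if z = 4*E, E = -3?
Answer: 940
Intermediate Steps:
z = -12 (z = 4*(-3) = -12)
47*(z + 32) = 47*(-12 + 32) = 47*20 = 940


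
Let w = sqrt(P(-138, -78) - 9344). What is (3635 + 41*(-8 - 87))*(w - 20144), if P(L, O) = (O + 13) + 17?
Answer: 5237440 - 1040*I*sqrt(587) ≈ 5.2374e+6 - 25197.0*I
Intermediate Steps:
P(L, O) = 30 + O (P(L, O) = (13 + O) + 17 = 30 + O)
w = 4*I*sqrt(587) (w = sqrt((30 - 78) - 9344) = sqrt(-48 - 9344) = sqrt(-9392) = 4*I*sqrt(587) ≈ 96.912*I)
(3635 + 41*(-8 - 87))*(w - 20144) = (3635 + 41*(-8 - 87))*(4*I*sqrt(587) - 20144) = (3635 + 41*(-95))*(-20144 + 4*I*sqrt(587)) = (3635 - 3895)*(-20144 + 4*I*sqrt(587)) = -260*(-20144 + 4*I*sqrt(587)) = 5237440 - 1040*I*sqrt(587)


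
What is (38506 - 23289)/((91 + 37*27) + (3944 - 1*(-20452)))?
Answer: 15217/25486 ≈ 0.59707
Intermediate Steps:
(38506 - 23289)/((91 + 37*27) + (3944 - 1*(-20452))) = 15217/((91 + 999) + (3944 + 20452)) = 15217/(1090 + 24396) = 15217/25486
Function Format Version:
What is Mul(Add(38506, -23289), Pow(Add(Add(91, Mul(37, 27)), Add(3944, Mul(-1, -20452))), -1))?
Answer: Rational(15217, 25486) ≈ 0.59707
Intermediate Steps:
Mul(Add(38506, -23289), Pow(Add(Add(91, Mul(37, 27)), Add(3944, Mul(-1, -20452))), -1)) = Mul(15217, Pow(Add(Add(91, 999), Add(3944, 20452)), -1)) = Mul(15217, Pow(Add(1090, 24396), -1)) = Mul(15217, Pow(25486, -1)) = Mul(15217, Rational(1, 25486)) = Rational(15217, 25486)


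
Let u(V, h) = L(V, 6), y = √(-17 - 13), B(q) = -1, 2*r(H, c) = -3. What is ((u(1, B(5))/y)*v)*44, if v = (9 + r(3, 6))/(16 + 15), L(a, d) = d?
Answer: -66*I*√30/31 ≈ -11.661*I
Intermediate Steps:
r(H, c) = -3/2 (r(H, c) = (½)*(-3) = -3/2)
y = I*√30 (y = √(-30) = I*√30 ≈ 5.4772*I)
u(V, h) = 6
v = 15/62 (v = (9 - 3/2)/(16 + 15) = (15/2)/31 = (15/2)*(1/31) = 15/62 ≈ 0.24194)
((u(1, B(5))/y)*v)*44 = ((6/((I*√30)))*(15/62))*44 = ((6*(-I*√30/30))*(15/62))*44 = (-I*√30/5*(15/62))*44 = -3*I*√30/62*44 = -66*I*√30/31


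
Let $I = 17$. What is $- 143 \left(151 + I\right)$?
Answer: $-24024$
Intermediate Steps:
$- 143 \left(151 + I\right) = - 143 \left(151 + 17\right) = \left(-143\right) 168 = -24024$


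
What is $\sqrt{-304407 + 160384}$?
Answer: $i \sqrt{144023} \approx 379.5 i$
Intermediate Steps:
$\sqrt{-304407 + 160384} = \sqrt{-144023} = i \sqrt{144023}$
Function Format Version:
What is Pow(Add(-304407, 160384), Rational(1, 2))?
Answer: Mul(I, Pow(144023, Rational(1, 2))) ≈ Mul(379.50, I)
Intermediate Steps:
Pow(Add(-304407, 160384), Rational(1, 2)) = Pow(-144023, Rational(1, 2)) = Mul(I, Pow(144023, Rational(1, 2)))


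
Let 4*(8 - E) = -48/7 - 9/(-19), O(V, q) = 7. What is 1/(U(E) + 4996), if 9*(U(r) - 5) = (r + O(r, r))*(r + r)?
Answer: 141512/712709517 ≈ 0.00019855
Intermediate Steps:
E = 5105/532 (E = 8 - (-48/7 - 9/(-19))/4 = 8 - (-48*1/7 - 9*(-1/19))/4 = 8 - (-48/7 + 9/19)/4 = 8 - 1/4*(-849/133) = 8 + 849/532 = 5105/532 ≈ 9.5959)
U(r) = 5 + 2*r*(7 + r)/9 (U(r) = 5 + ((r + 7)*(r + r))/9 = 5 + ((7 + r)*(2*r))/9 = 5 + (2*r*(7 + r))/9 = 5 + 2*r*(7 + r)/9)
1/(U(E) + 4996) = 1/((5 + 2*(5105/532)**2/9 + (14/9)*(5105/532)) + 4996) = 1/((5 + (2/9)*(26061025/283024) + 5105/342) + 4996) = 1/((5 + 26061025/1273608 + 5105/342) + 4996) = 1/(5715565/141512 + 4996) = 1/(712709517/141512) = 141512/712709517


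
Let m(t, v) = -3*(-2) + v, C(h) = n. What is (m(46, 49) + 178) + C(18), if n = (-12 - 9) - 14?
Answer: 198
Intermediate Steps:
n = -35 (n = -21 - 14 = -35)
C(h) = -35
m(t, v) = 6 + v
(m(46, 49) + 178) + C(18) = ((6 + 49) + 178) - 35 = (55 + 178) - 35 = 233 - 35 = 198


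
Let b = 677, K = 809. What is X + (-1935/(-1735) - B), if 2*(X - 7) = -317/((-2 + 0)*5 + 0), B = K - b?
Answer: -749761/6940 ≈ -108.03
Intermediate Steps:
B = 132 (B = 809 - 1*677 = 809 - 677 = 132)
X = 457/20 (X = 7 + (-317/((-2 + 0)*5 + 0))/2 = 7 + (-317/(-2*5 + 0))/2 = 7 + (-317/(-10 + 0))/2 = 7 + (-317/(-10))/2 = 7 + (-317*(-1/10))/2 = 7 + (1/2)*(317/10) = 7 + 317/20 = 457/20 ≈ 22.850)
X + (-1935/(-1735) - B) = 457/20 + (-1935/(-1735) - 1*132) = 457/20 + (-1935*(-1/1735) - 132) = 457/20 + (387/347 - 132) = 457/20 - 45417/347 = -749761/6940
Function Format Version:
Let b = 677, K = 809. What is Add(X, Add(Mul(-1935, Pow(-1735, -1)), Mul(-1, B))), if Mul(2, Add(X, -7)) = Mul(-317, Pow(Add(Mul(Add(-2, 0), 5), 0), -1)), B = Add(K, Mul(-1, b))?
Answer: Rational(-749761, 6940) ≈ -108.03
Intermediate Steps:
B = 132 (B = Add(809, Mul(-1, 677)) = Add(809, -677) = 132)
X = Rational(457, 20) (X = Add(7, Mul(Rational(1, 2), Mul(-317, Pow(Add(Mul(Add(-2, 0), 5), 0), -1)))) = Add(7, Mul(Rational(1, 2), Mul(-317, Pow(Add(Mul(-2, 5), 0), -1)))) = Add(7, Mul(Rational(1, 2), Mul(-317, Pow(Add(-10, 0), -1)))) = Add(7, Mul(Rational(1, 2), Mul(-317, Pow(-10, -1)))) = Add(7, Mul(Rational(1, 2), Mul(-317, Rational(-1, 10)))) = Add(7, Mul(Rational(1, 2), Rational(317, 10))) = Add(7, Rational(317, 20)) = Rational(457, 20) ≈ 22.850)
Add(X, Add(Mul(-1935, Pow(-1735, -1)), Mul(-1, B))) = Add(Rational(457, 20), Add(Mul(-1935, Pow(-1735, -1)), Mul(-1, 132))) = Add(Rational(457, 20), Add(Mul(-1935, Rational(-1, 1735)), -132)) = Add(Rational(457, 20), Add(Rational(387, 347), -132)) = Add(Rational(457, 20), Rational(-45417, 347)) = Rational(-749761, 6940)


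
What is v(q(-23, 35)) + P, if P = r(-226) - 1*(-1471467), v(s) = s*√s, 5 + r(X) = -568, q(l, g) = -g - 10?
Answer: 1470894 - 135*I*√5 ≈ 1.4709e+6 - 301.87*I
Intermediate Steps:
q(l, g) = -10 - g
r(X) = -573 (r(X) = -5 - 568 = -573)
v(s) = s^(3/2)
P = 1470894 (P = -573 - 1*(-1471467) = -573 + 1471467 = 1470894)
v(q(-23, 35)) + P = (-10 - 1*35)^(3/2) + 1470894 = (-10 - 35)^(3/2) + 1470894 = (-45)^(3/2) + 1470894 = -135*I*√5 + 1470894 = 1470894 - 135*I*√5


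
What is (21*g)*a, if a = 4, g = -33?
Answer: -2772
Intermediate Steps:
(21*g)*a = (21*(-33))*4 = -693*4 = -2772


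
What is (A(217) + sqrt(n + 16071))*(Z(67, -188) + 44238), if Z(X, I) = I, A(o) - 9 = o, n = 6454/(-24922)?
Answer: 9955300 + 176200*sqrt(155963047334)/12461 ≈ 1.5540e+7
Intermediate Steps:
n = -3227/12461 (n = 6454*(-1/24922) = -3227/12461 ≈ -0.25897)
A(o) = 9 + o
(A(217) + sqrt(n + 16071))*(Z(67, -188) + 44238) = ((9 + 217) + sqrt(-3227/12461 + 16071))*(-188 + 44238) = (226 + sqrt(200257504/12461))*44050 = (226 + 4*sqrt(155963047334)/12461)*44050 = 9955300 + 176200*sqrt(155963047334)/12461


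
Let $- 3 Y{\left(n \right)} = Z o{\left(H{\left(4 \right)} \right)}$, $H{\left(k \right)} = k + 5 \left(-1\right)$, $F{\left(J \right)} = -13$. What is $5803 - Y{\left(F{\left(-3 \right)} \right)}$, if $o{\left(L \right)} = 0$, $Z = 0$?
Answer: $5803$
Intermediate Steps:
$H{\left(k \right)} = -5 + k$ ($H{\left(k \right)} = k - 5 = -5 + k$)
$Y{\left(n \right)} = 0$ ($Y{\left(n \right)} = - \frac{0 \cdot 0}{3} = \left(- \frac{1}{3}\right) 0 = 0$)
$5803 - Y{\left(F{\left(-3 \right)} \right)} = 5803 - 0 = 5803 + 0 = 5803$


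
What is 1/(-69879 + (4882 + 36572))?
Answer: -1/28425 ≈ -3.5180e-5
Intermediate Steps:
1/(-69879 + (4882 + 36572)) = 1/(-69879 + 41454) = 1/(-28425) = -1/28425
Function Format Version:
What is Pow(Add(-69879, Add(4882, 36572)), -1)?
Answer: Rational(-1, 28425) ≈ -3.5180e-5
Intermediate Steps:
Pow(Add(-69879, Add(4882, 36572)), -1) = Pow(Add(-69879, 41454), -1) = Pow(-28425, -1) = Rational(-1, 28425)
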